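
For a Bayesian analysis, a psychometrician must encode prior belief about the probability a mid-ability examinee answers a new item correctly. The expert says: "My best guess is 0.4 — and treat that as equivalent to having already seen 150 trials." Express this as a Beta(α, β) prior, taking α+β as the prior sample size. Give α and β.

α = 60, β = 90

Under the effective-sample-size interpretation, Beta(α, β) has prior mean α/(α+β) and prior sample size α+β.
So α+β = 150 and α/(α+β) = 0.4, giving α = 0.4·150 = 60 and β = 150 − 60 = 90.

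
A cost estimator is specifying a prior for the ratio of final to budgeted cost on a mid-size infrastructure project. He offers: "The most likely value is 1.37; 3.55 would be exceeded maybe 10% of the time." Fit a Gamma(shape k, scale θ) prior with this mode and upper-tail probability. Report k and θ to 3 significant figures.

Gamma(k,θ) with k>1 has mode (k−1)θ, so θ = 1.37/(k−1).
Need P(X < 3.55) = 0.9 with θ tied to k this way. Start at k = 2, θ = 1.37: P(X<3.55) ≈ 0.731.
Too low — raise k to concentrate. Iterating converges to k ≈ 3.12.
Then θ = 1.37/(3.12−1) ≈ 0.647.

k ≈ 3.12, θ ≈ 0.647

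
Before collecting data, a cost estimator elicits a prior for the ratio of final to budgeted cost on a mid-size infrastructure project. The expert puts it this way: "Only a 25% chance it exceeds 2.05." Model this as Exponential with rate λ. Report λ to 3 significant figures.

P(T > 2.05) = e^(−λ·2.05) = 0.25, so λ = −ln(0.25)/2.05 = 0.676.

λ ≈ 0.676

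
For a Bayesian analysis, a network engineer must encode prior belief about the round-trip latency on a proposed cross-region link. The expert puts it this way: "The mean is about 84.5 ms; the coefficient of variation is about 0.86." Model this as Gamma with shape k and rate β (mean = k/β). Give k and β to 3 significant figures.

k ≈ 1.35, β ≈ 0.016

For Gamma(k, rate β): mean = k/β, variance = k/β², so CV = 1/√k.
CV = 0.86, hence k = 1/CV² = 1.35.
Then β = k/mean = 1.35/84.5 = 0.016.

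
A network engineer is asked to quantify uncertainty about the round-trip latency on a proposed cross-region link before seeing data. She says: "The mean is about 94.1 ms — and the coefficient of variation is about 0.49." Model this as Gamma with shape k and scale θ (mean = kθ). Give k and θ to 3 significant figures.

k ≈ 4.16, θ ≈ 22.6

For Gamma(k, scale θ): mean = kθ, variance = kθ², so CV = 1/√k.
CV = 0.49, hence k = 1/CV² = 4.16.
Then θ = mean/k = 94.1/4.16 = 22.6.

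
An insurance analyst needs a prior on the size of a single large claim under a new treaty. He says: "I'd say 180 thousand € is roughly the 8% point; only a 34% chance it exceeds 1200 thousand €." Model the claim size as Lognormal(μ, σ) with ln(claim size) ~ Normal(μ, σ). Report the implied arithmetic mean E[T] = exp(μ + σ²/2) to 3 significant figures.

E[T] ≈ 1350 thousand €

If T ~ Lognormal(μ,σ) then ln T ~ Normal(μ,σ), so the p-quantile of ln T is μ + z_p·σ.
ln(180) = 5.193 and ln(1200) = 7.09; z_{0.08} = -1.405, z_{0.66} = 0.4125.
σ = (7.09 − 5.193)/(0.4125 − (-1.405)) = 1.044.
μ = 5.193 − (-1.405)·1.044 = 6.660.
E[T] = exp(μ + σ²/2) = exp(6.660 + 0.5447) = 1350 thousand €.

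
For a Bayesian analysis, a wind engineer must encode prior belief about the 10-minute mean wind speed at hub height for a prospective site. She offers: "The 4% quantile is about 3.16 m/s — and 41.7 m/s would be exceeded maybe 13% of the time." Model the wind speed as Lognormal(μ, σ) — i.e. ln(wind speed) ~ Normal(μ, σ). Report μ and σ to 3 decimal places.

μ ≈ 2.720, σ ≈ 0.897

If T ~ Lognormal(μ,σ) then ln T ~ Normal(μ,σ), so the p-quantile of ln T is μ + z_p·σ.
ln(3.16) = 1.151 and ln(41.7) = 3.731; z_{0.04} = -1.751, z_{0.87} = 1.126.
σ = (3.731 − 1.151)/(1.126 − (-1.751)) = 0.897.
μ = 1.151 − (-1.751)·0.897 = 2.720.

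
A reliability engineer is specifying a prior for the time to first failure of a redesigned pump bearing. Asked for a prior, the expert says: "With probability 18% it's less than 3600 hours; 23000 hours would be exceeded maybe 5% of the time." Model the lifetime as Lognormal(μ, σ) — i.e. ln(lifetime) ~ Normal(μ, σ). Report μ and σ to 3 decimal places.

μ ≈ 8.852, σ ≈ 0.724

If T ~ Lognormal(μ,σ) then ln T ~ Normal(μ,σ), so the p-quantile of ln T is μ + z_p·σ.
ln(3600) = 8.189 and ln(23000) = 10.04; z_{0.18} = -0.9154, z_{0.95} = 1.645.
σ = (10.04 − 8.189)/(1.645 − (-0.9154)) = 0.724.
μ = 8.189 − (-0.9154)·0.724 = 8.852.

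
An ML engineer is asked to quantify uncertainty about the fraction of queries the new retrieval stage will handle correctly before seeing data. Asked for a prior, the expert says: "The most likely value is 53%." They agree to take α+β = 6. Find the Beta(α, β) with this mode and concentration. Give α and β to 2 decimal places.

α = 3.12, β = 2.88

For α,β > 1 the Beta mode is (α−1)/(α+β−2). With α+β = 6, the mode is (α−1)/4.
Set (α−1)/4 = 0.53 → α = 1 + 0.53·4 = 3.12.
β = 6 − α = 2.88.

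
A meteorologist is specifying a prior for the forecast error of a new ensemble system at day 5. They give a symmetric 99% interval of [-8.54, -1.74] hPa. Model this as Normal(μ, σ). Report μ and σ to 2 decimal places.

μ = -5.14, σ = 1.32

A symmetric 99% interval runs μ ± z·σ with z = 2.576.
Half-width = 3.4, so σ = 3.4/2.576 = 1.32.
μ is the interval midpoint, -5.14.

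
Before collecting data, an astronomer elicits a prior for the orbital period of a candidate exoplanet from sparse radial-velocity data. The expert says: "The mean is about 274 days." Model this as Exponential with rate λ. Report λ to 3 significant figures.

Exponential mean = 1/λ, so λ = 1/274.0 = 0.00365.

λ ≈ 0.00365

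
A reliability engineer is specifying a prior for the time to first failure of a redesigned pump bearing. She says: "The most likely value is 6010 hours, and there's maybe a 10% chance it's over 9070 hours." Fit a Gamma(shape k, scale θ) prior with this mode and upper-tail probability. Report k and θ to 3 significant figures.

Gamma(k,θ) with k>1 has mode (k−1)θ, so θ = 6010/(k−1).
Need P(X < 9070) = 0.9 with θ tied to k this way. Start at k = 2, θ = 6010: P(X<9070) ≈ 0.445.
Too low — raise k to concentrate. Iterating converges to k ≈ 12.
Then θ = 6010/(12−1) ≈ 547.

k ≈ 12, θ ≈ 547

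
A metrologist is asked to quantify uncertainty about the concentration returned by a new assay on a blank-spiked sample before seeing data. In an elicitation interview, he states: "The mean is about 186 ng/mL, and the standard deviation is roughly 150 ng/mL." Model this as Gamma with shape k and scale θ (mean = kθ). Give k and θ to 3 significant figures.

k ≈ 1.54, θ ≈ 121

For Gamma(k, scale θ): mean = kθ, variance = kθ², so CV = 1/√k.
CV = SD/mean = 150/186 = 0.8065, hence k = 1/CV² = 1.54.
Then θ = mean/k = 186/1.54 = 121.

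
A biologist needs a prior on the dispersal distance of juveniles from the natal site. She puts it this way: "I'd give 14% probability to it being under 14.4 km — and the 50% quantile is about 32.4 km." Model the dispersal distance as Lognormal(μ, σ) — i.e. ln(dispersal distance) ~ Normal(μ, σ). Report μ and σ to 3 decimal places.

If T ~ Lognormal(μ,σ) then ln T ~ Normal(μ,σ), so the p-quantile of ln T is μ + z_p·σ.
ln(14.4) = 2.667 and ln(32.4) = 3.478; z_{0.14} = -1.08, z_{0.5} = 0.
σ = (3.478 − 2.667)/(0 − (-1.08)) = 0.751.
μ = 2.667 − (-1.08)·0.751 = 3.478.

μ ≈ 3.478, σ ≈ 0.751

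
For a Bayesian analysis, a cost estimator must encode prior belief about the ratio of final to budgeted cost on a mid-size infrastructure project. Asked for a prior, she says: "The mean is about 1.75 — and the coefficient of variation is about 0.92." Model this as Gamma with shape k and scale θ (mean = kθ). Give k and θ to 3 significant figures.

For Gamma(k, scale θ): mean = kθ, variance = kθ², so CV = 1/√k.
CV = 0.92, hence k = 1/CV² = 1.18.
Then θ = mean/k = 1.75/1.18 = 1.48.

k ≈ 1.18, θ ≈ 1.48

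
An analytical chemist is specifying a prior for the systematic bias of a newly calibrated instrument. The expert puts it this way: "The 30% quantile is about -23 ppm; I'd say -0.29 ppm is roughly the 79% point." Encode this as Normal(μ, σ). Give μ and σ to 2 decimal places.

The p-quantile of Normal(μ,σ) is μ + z_p·σ, with z_{0.3} = -0.5244 and z_{0.79} = 0.8064.
Eliminate σ: μ = (z₂·x₁ − z₁·x₂)/(z₂ − z₁) = (0.8064·-23 − (-0.5244)·-0.29)/1.331 = -14.05.
Then σ = (x₂ − x₁)/(z₂ − z₁) = (-0.29 − -23)/1.331 = 17.06.

μ = -14.05, σ = 17.06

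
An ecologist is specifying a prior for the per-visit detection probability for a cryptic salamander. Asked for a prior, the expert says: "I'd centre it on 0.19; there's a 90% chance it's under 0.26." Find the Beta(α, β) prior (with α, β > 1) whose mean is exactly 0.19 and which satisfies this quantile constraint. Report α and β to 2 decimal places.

With mean 0.19 fixed, write α = 0.19s, β = 0.81s where s = α+β.
Need P(θ < 0.26) = 0.9 under Beta(0.19s, 0.81s). Normal approximation: (q−m)/√(m(1−m)/s) ≈ z_{0.9} = 1.28, so s ≈ 0.19·0.81·(1.28)²/(0.26−0.19)² = 51.6.
At s = 51.6: P(θ<0.26) ≈ 0.895. Adjusting to match 0.9 gives s ≈ 54.39.
So α = 0.19·54.39 ≈ 10.33, β = 0.81·54.39 ≈ 44.06.

α ≈ 10.33, β ≈ 44.06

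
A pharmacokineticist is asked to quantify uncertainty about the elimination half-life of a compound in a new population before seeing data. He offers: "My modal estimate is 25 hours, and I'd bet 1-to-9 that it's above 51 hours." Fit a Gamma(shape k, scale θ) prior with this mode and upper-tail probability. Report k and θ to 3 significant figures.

Gamma(k,θ) with k>1 has mode (k−1)θ, so θ = 25/(k−1).
Need P(X < 51) = 0.9 with θ tied to k this way. Start at k = 2, θ = 25: P(X<51) ≈ 0.605.
Too low — raise k to concentrate. Iterating converges to k ≈ 4.78.
Then θ = 25/(4.78−1) ≈ 6.62.

k ≈ 4.78, θ ≈ 6.62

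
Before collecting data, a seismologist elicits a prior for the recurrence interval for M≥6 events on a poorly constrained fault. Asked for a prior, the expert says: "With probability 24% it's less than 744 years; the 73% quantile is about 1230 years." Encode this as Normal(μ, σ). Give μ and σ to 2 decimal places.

μ = 1004.22, σ = 368.43

For Normal(μ,σ), the p-quantile is μ + z_p·σ. Here z_{0.24} = -0.7063, z_{0.73} = 0.6128.
So 744 = μ − 0.7063σ and 1230 = μ + 0.6128σ.
Subtracting: σ = (1230 − 744)/(0.6128 − (-0.7063)) = 368.43.
Then μ = 744 − (-0.7063)·368.43 = 1004.22.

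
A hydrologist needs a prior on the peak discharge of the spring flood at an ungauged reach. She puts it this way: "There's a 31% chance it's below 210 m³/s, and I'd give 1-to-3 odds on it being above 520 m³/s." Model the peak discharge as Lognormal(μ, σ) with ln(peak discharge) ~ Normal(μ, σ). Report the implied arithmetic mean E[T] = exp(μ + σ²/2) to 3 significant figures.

If T ~ Lognormal(μ,σ) then ln T ~ Normal(μ,σ), so the p-quantile of ln T is μ + z_p·σ.
ln(210) = 5.347 and ln(520) = 6.254; z_{0.31} = -0.4959, z_{0.75} = 0.6745.
σ = (6.254 − 5.347)/(0.6745 − (-0.4959)) = 0.775.
μ = 5.347 − (-0.4959)·0.775 = 5.731.
E[T] = exp(μ + σ²/2) = exp(5.731 + 0.3001) = 416 m³/s.

E[T] ≈ 416 m³/s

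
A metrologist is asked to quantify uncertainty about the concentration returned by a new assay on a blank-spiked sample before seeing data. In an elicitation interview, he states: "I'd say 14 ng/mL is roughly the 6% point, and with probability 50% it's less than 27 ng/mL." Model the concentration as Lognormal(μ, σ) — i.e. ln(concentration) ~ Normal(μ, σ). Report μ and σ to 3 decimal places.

μ ≈ 3.296, σ ≈ 0.422

If T ~ Lognormal(μ,σ) then ln T ~ Normal(μ,σ), so the p-quantile of ln T is μ + z_p·σ.
ln(14) = 2.639 and ln(27) = 3.296; z_{0.06} = -1.555, z_{0.5} = 0.
σ = (3.296 − 2.639)/(0 − (-1.555)) = 0.422.
μ = 2.639 − (-1.555)·0.422 = 3.296.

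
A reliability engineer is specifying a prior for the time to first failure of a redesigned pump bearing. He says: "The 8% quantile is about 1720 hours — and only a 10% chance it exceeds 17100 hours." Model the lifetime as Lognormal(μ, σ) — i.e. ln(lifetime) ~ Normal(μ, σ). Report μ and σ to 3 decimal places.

μ ≈ 8.651, σ ≈ 0.855

If T ~ Lognormal(μ,σ) then ln T ~ Normal(μ,σ), so the p-quantile of ln T is μ + z_p·σ.
ln(1720) = 7.45 and ln(17100) = 9.747; z_{0.08} = -1.405, z_{0.9} = 1.282.
σ = (9.747 − 7.45)/(1.282 − (-1.405)) = 0.855.
μ = 7.45 − (-1.405)·0.855 = 8.651.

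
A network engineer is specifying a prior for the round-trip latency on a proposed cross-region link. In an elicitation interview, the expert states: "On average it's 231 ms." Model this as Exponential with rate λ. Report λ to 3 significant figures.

Exponential mean = 1/λ, so λ = 1/231.0 = 0.00433.

λ ≈ 0.00433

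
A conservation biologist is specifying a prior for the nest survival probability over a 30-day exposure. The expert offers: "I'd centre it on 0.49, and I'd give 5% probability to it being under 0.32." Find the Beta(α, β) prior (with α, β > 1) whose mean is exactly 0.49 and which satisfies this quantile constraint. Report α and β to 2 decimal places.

α ≈ 10.96, β ≈ 11.40

With mean 0.49 fixed, write α = 0.49s, β = 0.51s where s = α+β.
Need P(θ < 0.32) = 0.05 under Beta(0.49s, 0.51s). Normal approximation: (q−m)/√(m(1−m)/s) ≈ z_{0.05} = -1.64, so s ≈ 0.49·0.51·(-1.64)²/(0.32−0.49)² = 23.4.
At s = 23.4: P(θ<0.32) ≈ 0.046. Adjusting to match 0.05 gives s ≈ 22.36.
So α = 0.49·22.36 ≈ 10.96, β = 0.51·22.36 ≈ 11.40.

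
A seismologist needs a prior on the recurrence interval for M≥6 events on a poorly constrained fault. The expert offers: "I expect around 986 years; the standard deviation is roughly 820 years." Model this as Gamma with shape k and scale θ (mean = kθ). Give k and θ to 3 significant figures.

k ≈ 1.45, θ ≈ 682

For Gamma(k, scale θ): mean = kθ, variance = kθ², so CV = 1/√k.
CV = SD/mean = 820/986 = 0.8316, hence k = 1/CV² = 1.45.
Then θ = mean/k = 986/1.45 = 682.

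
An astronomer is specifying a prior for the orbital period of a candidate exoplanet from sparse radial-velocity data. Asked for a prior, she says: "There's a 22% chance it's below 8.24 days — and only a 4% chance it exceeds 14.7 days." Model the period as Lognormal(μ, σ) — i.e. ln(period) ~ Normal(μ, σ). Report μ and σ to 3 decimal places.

μ ≈ 2.286, σ ≈ 0.229

If T ~ Lognormal(μ,σ) then ln T ~ Normal(μ,σ), so the p-quantile of ln T is μ + z_p·σ.
ln(8.24) = 2.109 and ln(14.7) = 2.688; z_{0.22} = -0.7722, z_{0.96} = 1.751.
σ = (2.688 − 2.109)/(1.751 − (-0.7722)) = 0.229.
μ = 2.109 − (-0.7722)·0.229 = 2.286.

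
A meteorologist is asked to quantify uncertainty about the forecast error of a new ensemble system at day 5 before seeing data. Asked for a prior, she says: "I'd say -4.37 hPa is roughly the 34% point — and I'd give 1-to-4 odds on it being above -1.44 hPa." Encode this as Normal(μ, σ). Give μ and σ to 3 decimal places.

μ = -3.406, σ = 2.336

The p-quantile of Normal(μ,σ) is μ + z_p·σ, with z_{0.34} = -0.4125 and z_{0.8} = 0.8416.
Eliminate σ: μ = (z₂·x₁ − z₁·x₂)/(z₂ − z₁) = (0.8416·-4.37 − (-0.4125)·-1.44)/1.254 = -3.406.
Then σ = (x₂ − x₁)/(z₂ − z₁) = (-1.44 − -4.37)/1.254 = 2.336.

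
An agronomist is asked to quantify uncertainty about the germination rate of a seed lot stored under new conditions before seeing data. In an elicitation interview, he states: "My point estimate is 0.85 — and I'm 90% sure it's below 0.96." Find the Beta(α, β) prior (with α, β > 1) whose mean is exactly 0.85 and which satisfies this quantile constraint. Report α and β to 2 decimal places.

α ≈ 10.23, β ≈ 1.80

With mean 0.85 fixed, write α = 0.85s, β = 0.15s where s = α+β.
Need P(θ < 0.96) = 0.9 under Beta(0.85s, 0.15s). Normal approximation: (q−m)/√(m(1−m)/s) ≈ z_{0.9} = 1.28, so s ≈ 0.85·0.15·(1.28)²/(0.96−0.85)² = 17.3.
At s = 17.3: P(θ<0.96) ≈ 0.947. Adjusting to match 0.9 gives s ≈ 12.03.
So α = 0.85·12.03 ≈ 10.23, β = 0.15·12.03 ≈ 1.80.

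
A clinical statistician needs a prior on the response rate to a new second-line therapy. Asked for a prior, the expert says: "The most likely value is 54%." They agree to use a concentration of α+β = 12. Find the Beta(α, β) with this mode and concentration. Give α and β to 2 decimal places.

For α,β > 1 the Beta mode is (α−1)/(α+β−2). With α+β = 12, the mode is (α−1)/10.
Set (α−1)/10 = 0.54 → α = 1 + 0.54·10 = 6.40.
β = 12 − α = 5.60.

α = 6.40, β = 5.60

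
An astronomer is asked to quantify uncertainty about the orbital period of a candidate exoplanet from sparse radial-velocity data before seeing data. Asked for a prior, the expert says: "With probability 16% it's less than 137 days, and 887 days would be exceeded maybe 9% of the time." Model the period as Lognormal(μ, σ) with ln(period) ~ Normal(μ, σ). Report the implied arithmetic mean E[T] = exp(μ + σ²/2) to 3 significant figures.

If T ~ Lognormal(μ,σ) then ln T ~ Normal(μ,σ), so the p-quantile of ln T is μ + z_p·σ.
ln(137) = 4.92 and ln(887) = 6.788; z_{0.16} = -0.9945, z_{0.91} = 1.341.
σ = (6.788 − 4.92)/(1.341 − (-0.9945)) = 0.800.
μ = 4.92 − (-0.9945)·0.800 = 5.715.
E[T] = exp(μ + σ²/2) = exp(5.715 + 0.3199) = 418 days.

E[T] ≈ 418 days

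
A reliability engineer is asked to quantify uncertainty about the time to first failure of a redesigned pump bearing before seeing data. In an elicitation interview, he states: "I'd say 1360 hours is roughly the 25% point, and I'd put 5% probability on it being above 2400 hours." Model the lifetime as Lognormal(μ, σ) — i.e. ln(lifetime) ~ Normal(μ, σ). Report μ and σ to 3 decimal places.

μ ≈ 7.380, σ ≈ 0.245

If T ~ Lognormal(μ,σ) then ln T ~ Normal(μ,σ), so the p-quantile of ln T is μ + z_p·σ.
ln(1360) = 7.215 and ln(2400) = 7.783; z_{0.25} = -0.6745, z_{0.95} = 1.645.
σ = (7.783 − 7.215)/(1.645 − (-0.6745)) = 0.245.
μ = 7.215 − (-0.6745)·0.245 = 7.380.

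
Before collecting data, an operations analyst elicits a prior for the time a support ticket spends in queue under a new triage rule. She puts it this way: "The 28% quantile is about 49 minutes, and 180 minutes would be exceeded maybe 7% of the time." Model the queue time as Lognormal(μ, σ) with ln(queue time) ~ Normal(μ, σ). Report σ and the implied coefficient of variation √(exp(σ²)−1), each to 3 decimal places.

σ ≈ 0.632, CV ≈ 0.701

If T ~ Lognormal(μ,σ) then ln T ~ Normal(μ,σ), so the p-quantile of ln T is μ + z_p·σ.
ln(49) = 3.892 and ln(180) = 5.193; z_{0.28} = -0.5828, z_{0.93} = 1.476.
σ = (5.193 − 3.892)/(1.476 − (-0.5828)) = 0.632.
μ = 3.892 − (-0.5828)·0.632 = 4.260.
CV = √(exp(σ²)−1) = √(exp(0.3995)−1) = 0.701.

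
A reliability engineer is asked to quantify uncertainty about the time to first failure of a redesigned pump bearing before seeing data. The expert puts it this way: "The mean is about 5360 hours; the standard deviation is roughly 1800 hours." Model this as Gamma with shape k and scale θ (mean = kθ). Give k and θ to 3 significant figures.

k ≈ 8.87, θ ≈ 604

For Gamma(k, scale θ): mean = kθ, variance = kθ², so CV = 1/√k.
CV = SD/mean = 1800/5360 = 0.3358, hence k = 1/CV² = 8.87.
Then θ = mean/k = 5360/8.87 = 604.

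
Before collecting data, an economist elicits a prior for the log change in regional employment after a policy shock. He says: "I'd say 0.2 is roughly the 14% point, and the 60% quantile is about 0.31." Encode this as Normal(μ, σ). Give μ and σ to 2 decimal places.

μ = 0.29, σ = 0.08

For Normal(μ,σ), the p-quantile is μ + z_p·σ. Here z_{0.14} = -1.08, z_{0.6} = 0.2533.
So 0.2 = μ − 1.08σ and 0.31 = μ + 0.2533σ.
Subtracting: σ = (0.31 − 0.2)/(0.2533 − (-1.08)) = 0.08.
Then μ = 0.2 − (-1.08)·0.08 = 0.29.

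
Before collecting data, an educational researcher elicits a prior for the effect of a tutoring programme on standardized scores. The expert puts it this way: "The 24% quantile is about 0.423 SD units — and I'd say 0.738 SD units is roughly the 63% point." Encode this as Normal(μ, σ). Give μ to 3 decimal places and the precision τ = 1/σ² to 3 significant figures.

The p-quantile of Normal(μ,σ) is μ + z_p·σ, with z_{0.24} = -0.7063 and z_{0.63} = 0.3319.
Eliminate σ: μ = (z₂·x₁ − z₁·x₂)/(z₂ − z₁) = (0.3319·0.423 − (-0.7063)·0.738)/1.038 = 0.637.
Then σ = (x₂ − x₁)/(z₂ − z₁) = (0.738 − 0.423)/1.038 = 0.303.
Precision τ = 1/σ² = 1/0.3034² = 10.9.

μ = 0.637, τ = 10.9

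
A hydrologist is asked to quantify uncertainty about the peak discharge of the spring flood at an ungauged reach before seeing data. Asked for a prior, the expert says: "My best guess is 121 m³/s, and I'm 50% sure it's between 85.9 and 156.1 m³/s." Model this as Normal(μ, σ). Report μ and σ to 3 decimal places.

A symmetric 50% interval runs μ ± z·σ with z = 0.6745.
Half-width = 35.1, so σ = 35.1/0.6745 = 52.039.
μ is the stated best guess, 121.000.

μ = 121.000, σ = 52.039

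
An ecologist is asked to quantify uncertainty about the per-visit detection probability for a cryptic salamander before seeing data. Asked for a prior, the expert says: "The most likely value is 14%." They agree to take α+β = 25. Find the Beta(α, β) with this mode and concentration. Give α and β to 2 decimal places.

For α,β > 1 the Beta mode is (α−1)/(α+β−2). With α+β = 25, the mode is (α−1)/23.
Set (α−1)/23 = 0.14 → α = 1 + 0.14·23 = 4.22.
β = 25 − α = 20.78.

α = 4.22, β = 20.78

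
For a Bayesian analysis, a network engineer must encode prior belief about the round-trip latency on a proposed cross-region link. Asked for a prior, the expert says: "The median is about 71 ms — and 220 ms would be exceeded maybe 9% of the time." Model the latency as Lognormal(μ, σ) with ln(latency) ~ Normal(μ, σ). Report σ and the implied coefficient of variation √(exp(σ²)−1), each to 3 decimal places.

If T ~ Lognormal(μ,σ) then ln T ~ Normal(μ,σ), so the p-quantile of ln T is μ + z_p·σ.
ln(71) = 4.263 and ln(220) = 5.394; z_{0.5} = 0, z_{0.91} = 1.341.
σ = (5.394 − 4.263)/(1.341 − (0)) = 0.844.
μ = 4.263 − (0)·0.844 = 4.263.
CV = √(exp(σ²)−1) = √(exp(0.7115)−1) = 1.018.

σ ≈ 0.844, CV ≈ 1.018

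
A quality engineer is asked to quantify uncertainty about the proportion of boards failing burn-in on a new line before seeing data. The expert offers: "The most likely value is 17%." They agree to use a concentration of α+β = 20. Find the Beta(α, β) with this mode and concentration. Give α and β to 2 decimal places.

α = 4.06, β = 15.94

For α,β > 1 the Beta mode is (α−1)/(α+β−2). With α+β = 20, the mode is (α−1)/18.
Set (α−1)/18 = 0.17 → α = 1 + 0.17·18 = 4.06.
β = 20 − α = 15.94.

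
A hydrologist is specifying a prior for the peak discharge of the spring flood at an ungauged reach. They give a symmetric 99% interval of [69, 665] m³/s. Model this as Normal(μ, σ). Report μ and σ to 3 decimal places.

μ = 367.000, σ = 115.691

A symmetric 99% interval runs μ ± z·σ with z = 2.576.
Half-width = 298, so σ = 298/2.576 = 115.691.
μ is the interval midpoint, 367.000.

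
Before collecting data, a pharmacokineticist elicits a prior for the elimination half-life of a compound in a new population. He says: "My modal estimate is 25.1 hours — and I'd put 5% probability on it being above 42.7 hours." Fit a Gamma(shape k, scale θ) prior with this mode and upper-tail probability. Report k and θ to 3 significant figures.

k ≈ 10.9, θ ≈ 2.54

Gamma(k,θ) with k>1 has mode (k−1)θ, so θ = 25.1/(k−1).
Need P(X < 42.7) = 0.95 with θ tied to k this way. Start at k = 2, θ = 25.1: P(X<42.7) ≈ 0.507.
Too low — raise k to concentrate. Iterating converges to k ≈ 10.9.
Then θ = 25.1/(10.9−1) ≈ 2.54.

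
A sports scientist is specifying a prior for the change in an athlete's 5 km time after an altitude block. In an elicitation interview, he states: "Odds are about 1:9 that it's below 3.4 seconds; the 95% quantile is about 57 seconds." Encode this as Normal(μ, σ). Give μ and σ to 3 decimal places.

μ = 26.873, σ = 18.316

For Normal(μ,σ), the p-quantile is μ + z_p·σ. Here z_{0.1} = -1.282, z_{0.95} = 1.645.
So 3.4 = μ − 1.282σ and 57 = μ + 1.645σ.
Subtracting: σ = (57 − 3.4)/(1.645 − (-1.282)) = 18.316.
Then μ = 3.4 − (-1.282)·18.316 = 26.873.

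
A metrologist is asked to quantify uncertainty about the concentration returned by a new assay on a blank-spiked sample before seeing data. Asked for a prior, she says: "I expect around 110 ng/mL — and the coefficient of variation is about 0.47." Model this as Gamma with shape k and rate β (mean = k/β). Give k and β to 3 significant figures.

For Gamma(k, rate β): mean = k/β, variance = k/β², so CV = 1/√k.
CV = 0.47, hence k = 1/CV² = 4.53.
Then β = k/mean = 4.53/110 = 0.0412.

k ≈ 4.53, β ≈ 0.0412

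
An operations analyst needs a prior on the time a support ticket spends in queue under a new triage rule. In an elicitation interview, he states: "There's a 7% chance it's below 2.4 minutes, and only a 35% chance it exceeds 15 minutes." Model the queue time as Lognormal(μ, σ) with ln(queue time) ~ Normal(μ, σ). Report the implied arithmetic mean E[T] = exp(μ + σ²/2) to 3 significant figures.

E[T] ≈ 16.7 minutes

If T ~ Lognormal(μ,σ) then ln T ~ Normal(μ,σ), so the p-quantile of ln T is μ + z_p·σ.
ln(2.4) = 0.8755 and ln(15) = 2.708; z_{0.07} = -1.476, z_{0.65} = 0.3853.
σ = (2.708 − 0.8755)/(0.3853 − (-1.476)) = 0.985.
μ = 0.8755 − (-1.476)·0.985 = 2.329.
E[T] = exp(μ + σ²/2) = exp(2.329 + 0.4848) = 16.7 minutes.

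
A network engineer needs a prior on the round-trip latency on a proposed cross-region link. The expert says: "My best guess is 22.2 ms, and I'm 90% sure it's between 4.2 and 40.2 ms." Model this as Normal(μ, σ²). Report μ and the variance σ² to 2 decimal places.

μ = 22.20, σ² = 119.75

A symmetric 90% interval runs μ ± z·σ with z = 1.645.
Half-width = 18, so σ = 18/1.645 = 10.943 and σ² = 119.75.
μ is the stated best guess, 22.20.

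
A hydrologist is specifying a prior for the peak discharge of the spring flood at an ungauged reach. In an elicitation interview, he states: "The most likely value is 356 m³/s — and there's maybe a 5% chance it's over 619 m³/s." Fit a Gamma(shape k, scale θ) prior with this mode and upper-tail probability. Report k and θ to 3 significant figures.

Gamma(k,θ) with k>1 has mode (k−1)θ, so θ = 356/(k−1).
Need P(X < 619) = 0.95 with θ tied to k this way. Start at k = 2, θ = 356: P(X<619) ≈ 0.519.
Too low — raise k to concentrate. Iterating converges to k ≈ 10.1.
Then θ = 356/(10.1−1) ≈ 39.

k ≈ 10.1, θ ≈ 39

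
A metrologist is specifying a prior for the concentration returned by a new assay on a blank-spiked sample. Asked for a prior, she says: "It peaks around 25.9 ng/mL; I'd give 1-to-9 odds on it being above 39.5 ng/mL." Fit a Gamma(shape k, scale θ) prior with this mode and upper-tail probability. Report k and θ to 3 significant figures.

k ≈ 11.5, θ ≈ 2.47

Gamma(k,θ) with k>1 has mode (k−1)θ, so θ = 25.9/(k−1).
Need P(X < 39.5) = 0.9 with θ tied to k this way. Start at k = 2, θ = 25.9: P(X<39.5) ≈ 0.451.
Too low — raise k to concentrate. Iterating converges to k ≈ 11.5.
Then θ = 25.9/(11.5−1) ≈ 2.47.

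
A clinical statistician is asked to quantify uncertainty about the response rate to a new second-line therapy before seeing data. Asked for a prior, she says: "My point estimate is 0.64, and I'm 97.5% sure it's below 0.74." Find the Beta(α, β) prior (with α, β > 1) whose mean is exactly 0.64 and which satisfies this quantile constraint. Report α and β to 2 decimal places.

α ≈ 52.17, β ≈ 29.35

With mean 0.64 fixed, write α = 0.64s, β = 0.36s where s = α+β.
Need P(θ < 0.74) = 0.975 under Beta(0.64s, 0.36s). Normal approximation: (q−m)/√(m(1−m)/s) ≈ z_{0.975} = 1.96, so s ≈ 0.64·0.36·(1.96)²/(0.74−0.64)² = 88.5.
At s = 88.5: P(θ<0.74) ≈ 0.980. Adjusting to match 0.975 gives s ≈ 81.52.
So α = 0.64·81.52 ≈ 52.17, β = 0.36·81.52 ≈ 29.35.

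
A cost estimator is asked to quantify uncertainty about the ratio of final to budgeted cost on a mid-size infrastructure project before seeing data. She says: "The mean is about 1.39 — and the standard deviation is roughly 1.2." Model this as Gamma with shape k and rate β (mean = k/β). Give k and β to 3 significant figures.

For Gamma(k, rate β): mean = k/β, variance = k/β², so CV = 1/√k.
CV = SD/mean = 1.2/1.39 = 0.8633, hence k = 1/CV² = 1.34.
Then β = k/mean = 1.34/1.39 = 0.965.

k ≈ 1.34, β ≈ 0.965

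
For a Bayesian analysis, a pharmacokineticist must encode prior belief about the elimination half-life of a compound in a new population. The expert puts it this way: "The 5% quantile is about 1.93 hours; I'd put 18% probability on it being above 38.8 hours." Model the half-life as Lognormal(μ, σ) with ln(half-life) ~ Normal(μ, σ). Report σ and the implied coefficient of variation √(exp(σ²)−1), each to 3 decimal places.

σ ≈ 1.172, CV ≈ 1.718

If T ~ Lognormal(μ,σ) then ln T ~ Normal(μ,σ), so the p-quantile of ln T is μ + z_p·σ.
ln(1.93) = 0.6575 and ln(38.8) = 3.658; z_{0.05} = -1.645, z_{0.82} = 0.9154.
σ = (3.658 − 0.6575)/(0.9154 − (-1.645)) = 1.172.
μ = 0.6575 − (-1.645)·1.172 = 2.585.
CV = √(exp(σ²)−1) = √(exp(1.3739)−1) = 1.718.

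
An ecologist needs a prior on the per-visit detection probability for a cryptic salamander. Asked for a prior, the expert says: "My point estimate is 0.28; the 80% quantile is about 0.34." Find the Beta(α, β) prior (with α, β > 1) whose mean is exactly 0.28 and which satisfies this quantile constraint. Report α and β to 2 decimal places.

α ≈ 10.66, β ≈ 27.41

With mean 0.28 fixed, write α = 0.28s, β = 0.72s where s = α+β.
Need P(θ < 0.34) = 0.8 under Beta(0.28s, 0.72s). Normal approximation: (q−m)/√(m(1−m)/s) ≈ z_{0.8} = 0.842, so s ≈ 0.28·0.72·(0.842)²/(0.34−0.28)² = 39.7.
At s = 39.7: P(θ<0.34) ≈ 0.804. Adjusting to match 0.8 gives s ≈ 38.07.
So α = 0.28·38.07 ≈ 10.66, β = 0.72·38.07 ≈ 27.41.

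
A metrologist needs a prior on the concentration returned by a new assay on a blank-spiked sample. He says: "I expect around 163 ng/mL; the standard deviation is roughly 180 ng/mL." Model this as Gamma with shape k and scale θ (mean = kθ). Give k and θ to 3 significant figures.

For Gamma(k, scale θ): mean = kθ, variance = kθ², so CV = 1/√k.
CV = SD/mean = 180/163 = 1.104, hence k = 1/CV² = 0.82.
Then θ = mean/k = 163/0.82 = 199.

k ≈ 0.82, θ ≈ 199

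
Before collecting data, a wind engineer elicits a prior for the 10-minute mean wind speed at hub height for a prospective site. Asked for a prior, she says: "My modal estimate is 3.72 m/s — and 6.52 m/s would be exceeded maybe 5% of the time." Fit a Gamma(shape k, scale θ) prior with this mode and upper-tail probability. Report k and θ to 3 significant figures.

Gamma(k,θ) with k>1 has mode (k−1)θ, so θ = 3.72/(k−1).
Need P(X < 6.52) = 0.95 with θ tied to k this way. Start at k = 2, θ = 3.72: P(X<6.52) ≈ 0.523.
Too low — raise k to concentrate. Iterating converges to k ≈ 9.86.
Then θ = 3.72/(9.86−1) ≈ 0.42.

k ≈ 9.86, θ ≈ 0.42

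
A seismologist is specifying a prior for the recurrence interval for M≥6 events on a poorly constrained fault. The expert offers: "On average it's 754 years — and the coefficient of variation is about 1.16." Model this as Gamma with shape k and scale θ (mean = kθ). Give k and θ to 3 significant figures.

For Gamma(k, scale θ): mean = kθ, variance = kθ², so CV = 1/√k.
CV = 1.16, hence k = 1/CV² = 0.743.
Then θ = mean/k = 754/0.743 = 1010.

k ≈ 0.743, θ ≈ 1010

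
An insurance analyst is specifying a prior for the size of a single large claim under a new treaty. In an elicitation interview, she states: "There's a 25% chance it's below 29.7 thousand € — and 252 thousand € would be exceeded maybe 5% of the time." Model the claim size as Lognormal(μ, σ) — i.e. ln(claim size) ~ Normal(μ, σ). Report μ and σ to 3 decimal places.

μ ≈ 4.013, σ ≈ 0.922

If T ~ Lognormal(μ,σ) then ln T ~ Normal(μ,σ), so the p-quantile of ln T is μ + z_p·σ.
ln(29.7) = 3.391 and ln(252) = 5.529; z_{0.25} = -0.6745, z_{0.95} = 1.645.
σ = (5.529 − 3.391)/(1.645 − (-0.6745)) = 0.922.
μ = 3.391 − (-0.6745)·0.922 = 4.013.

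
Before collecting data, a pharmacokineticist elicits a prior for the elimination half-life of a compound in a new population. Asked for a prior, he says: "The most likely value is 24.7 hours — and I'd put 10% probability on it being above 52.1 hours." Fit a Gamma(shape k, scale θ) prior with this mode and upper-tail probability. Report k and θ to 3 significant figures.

Gamma(k,θ) with k>1 has mode (k−1)θ, so θ = 24.7/(k−1).
Need P(X < 52.1) = 0.9 with θ tied to k this way. Start at k = 2, θ = 24.7: P(X<52.1) ≈ 0.623.
Too low — raise k to concentrate. Iterating converges to k ≈ 4.45.
Then θ = 24.7/(4.45−1) ≈ 7.16.

k ≈ 4.45, θ ≈ 7.16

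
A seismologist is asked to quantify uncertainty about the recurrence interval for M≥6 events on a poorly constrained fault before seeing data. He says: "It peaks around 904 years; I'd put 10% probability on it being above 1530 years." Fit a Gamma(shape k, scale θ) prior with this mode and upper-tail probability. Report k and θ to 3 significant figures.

Gamma(k,θ) with k>1 has mode (k−1)θ, so θ = 904/(k−1).
Need P(X < 1530) = 0.9 with θ tied to k this way. Start at k = 2, θ = 904: P(X<1530) ≈ 0.504.
Too low — raise k to concentrate. Iterating converges to k ≈ 7.83.
Then θ = 904/(7.83−1) ≈ 132.

k ≈ 7.83, θ ≈ 132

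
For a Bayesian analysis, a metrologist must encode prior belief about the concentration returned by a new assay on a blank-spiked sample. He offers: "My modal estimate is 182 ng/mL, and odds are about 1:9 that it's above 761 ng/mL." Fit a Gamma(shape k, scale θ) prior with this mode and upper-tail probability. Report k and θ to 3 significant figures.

Gamma(k,θ) with k>1 has mode (k−1)θ, so θ = 182/(k−1).
Need P(X < 761) = 0.9 with θ tied to k this way. Start at k = 2, θ = 182: P(X<761) ≈ 0.921.
Too high — lower k to spread out. Iterating converges to k ≈ 1.89.
Then θ = 182/(1.89−1) ≈ 204.

k ≈ 1.89, θ ≈ 204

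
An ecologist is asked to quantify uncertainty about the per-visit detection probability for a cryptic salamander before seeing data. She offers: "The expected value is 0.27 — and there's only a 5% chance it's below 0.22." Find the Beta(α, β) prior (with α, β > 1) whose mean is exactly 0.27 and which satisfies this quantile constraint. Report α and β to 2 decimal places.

With mean 0.27 fixed, write α = 0.27s, β = 0.73s where s = α+β.
Need P(θ < 0.22) = 0.05 under Beta(0.27s, 0.73s). Normal approximation: (q−m)/√(m(1−m)/s) ≈ z_{0.05} = -1.64, so s ≈ 0.27·0.73·(-1.64)²/(0.22−0.27)² = 213.3.
At s = 213.3: P(θ<0.22) ≈ 0.045. Adjusting to match 0.05 gives s ≈ 201.51.
So α = 0.27·201.51 ≈ 54.41, β = 0.73·201.51 ≈ 147.10.

α ≈ 54.41, β ≈ 147.10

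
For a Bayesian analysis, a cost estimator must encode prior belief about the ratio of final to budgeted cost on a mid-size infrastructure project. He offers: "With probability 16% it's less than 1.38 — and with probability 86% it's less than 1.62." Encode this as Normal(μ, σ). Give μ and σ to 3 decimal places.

For Normal(μ,σ), the p-quantile is μ + z_p·σ. Here z_{0.16} = -0.9945, z_{0.86} = 1.08.
So 1.38 = μ − 0.9945σ and 1.62 = μ + 1.08σ.
Subtracting: σ = (1.62 − 1.38)/(1.08 − (-0.9945)) = 0.116.
Then μ = 1.38 − (-0.9945)·0.116 = 1.495.

μ = 1.495, σ = 0.116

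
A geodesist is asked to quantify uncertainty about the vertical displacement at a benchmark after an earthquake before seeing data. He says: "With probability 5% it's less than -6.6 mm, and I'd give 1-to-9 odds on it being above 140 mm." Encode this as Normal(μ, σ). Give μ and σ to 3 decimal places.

For Normal(μ,σ), the p-quantile is μ + z_p·σ. Here z_{0.05} = -1.645, z_{0.9} = 1.282.
So -6.6 = μ − 1.645σ and 140 = μ + 1.282σ.
Subtracting: σ = (140 − -6.6)/(1.282 − (-1.645)) = 50.096.
Then μ = -6.6 − (-1.645)·50.096 = 75.800.

μ = 75.800, σ = 50.096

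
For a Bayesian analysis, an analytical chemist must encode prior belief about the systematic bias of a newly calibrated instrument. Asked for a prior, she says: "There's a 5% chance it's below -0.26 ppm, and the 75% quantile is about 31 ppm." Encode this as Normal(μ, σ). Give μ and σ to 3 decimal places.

μ = 21.909, σ = 13.478

The p-quantile of Normal(μ,σ) is μ + z_p·σ, with z_{0.05} = -1.645 and z_{0.75} = 0.6745.
Eliminate σ: μ = (z₂·x₁ − z₁·x₂)/(z₂ − z₁) = (0.6745·-0.26 − (-1.645)·31)/2.319 = 21.909.
Then σ = (x₂ − x₁)/(z₂ − z₁) = (31 − -0.26)/2.319 = 13.478.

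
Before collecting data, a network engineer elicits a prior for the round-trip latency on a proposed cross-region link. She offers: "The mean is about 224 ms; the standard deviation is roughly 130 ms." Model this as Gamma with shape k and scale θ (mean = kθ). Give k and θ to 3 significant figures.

k ≈ 2.97, θ ≈ 75.4

For Gamma(k, scale θ): mean = kθ, variance = kθ², so CV = 1/√k.
CV = SD/mean = 130/224 = 0.5804, hence k = 1/CV² = 2.97.
Then θ = mean/k = 224/2.97 = 75.4.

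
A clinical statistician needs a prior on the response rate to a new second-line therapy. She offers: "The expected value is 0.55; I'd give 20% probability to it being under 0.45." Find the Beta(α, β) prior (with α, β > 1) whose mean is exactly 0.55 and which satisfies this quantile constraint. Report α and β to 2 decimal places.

α ≈ 9.61, β ≈ 7.86

With mean 0.55 fixed, write α = 0.55s, β = 0.45s where s = α+β.
Need P(θ < 0.45) = 0.2 under Beta(0.55s, 0.45s). Normal approximation: (q−m)/√(m(1−m)/s) ≈ z_{0.2} = -0.842, so s ≈ 0.55·0.45·(-0.842)²/(0.45−0.55)² = 17.5.
At s = 17.5: P(θ<0.45) ≈ 0.200. Adjusting to match 0.2 gives s ≈ 17.47.
So α = 0.55·17.47 ≈ 9.61, β = 0.45·17.47 ≈ 7.86.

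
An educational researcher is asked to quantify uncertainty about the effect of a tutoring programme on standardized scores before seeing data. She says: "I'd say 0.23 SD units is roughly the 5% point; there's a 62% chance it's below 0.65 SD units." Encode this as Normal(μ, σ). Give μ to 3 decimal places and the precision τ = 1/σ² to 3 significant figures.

For Normal(μ,σ), the p-quantile is μ + z_p·σ. Here z_{0.05} = -1.645, z_{0.62} = 0.3055.
So 0.23 = μ − 1.645σ and 0.65 = μ + 0.3055σ.
Subtracting: σ = (0.65 − 0.23)/(0.3055 − (-1.645)) = 0.215.
Then μ = 0.23 − (-1.645)·0.215 = 0.584.
Precision τ = 1/σ² = 1/0.2153² = 21.6.

μ = 0.584, τ = 21.6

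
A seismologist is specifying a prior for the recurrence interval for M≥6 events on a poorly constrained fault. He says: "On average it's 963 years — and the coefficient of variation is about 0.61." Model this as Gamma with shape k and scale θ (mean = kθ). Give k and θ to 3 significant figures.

k ≈ 2.69, θ ≈ 358

For Gamma(k, scale θ): mean = kθ, variance = kθ², so CV = 1/√k.
CV = 0.61, hence k = 1/CV² = 2.69.
Then θ = mean/k = 963/2.69 = 358.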